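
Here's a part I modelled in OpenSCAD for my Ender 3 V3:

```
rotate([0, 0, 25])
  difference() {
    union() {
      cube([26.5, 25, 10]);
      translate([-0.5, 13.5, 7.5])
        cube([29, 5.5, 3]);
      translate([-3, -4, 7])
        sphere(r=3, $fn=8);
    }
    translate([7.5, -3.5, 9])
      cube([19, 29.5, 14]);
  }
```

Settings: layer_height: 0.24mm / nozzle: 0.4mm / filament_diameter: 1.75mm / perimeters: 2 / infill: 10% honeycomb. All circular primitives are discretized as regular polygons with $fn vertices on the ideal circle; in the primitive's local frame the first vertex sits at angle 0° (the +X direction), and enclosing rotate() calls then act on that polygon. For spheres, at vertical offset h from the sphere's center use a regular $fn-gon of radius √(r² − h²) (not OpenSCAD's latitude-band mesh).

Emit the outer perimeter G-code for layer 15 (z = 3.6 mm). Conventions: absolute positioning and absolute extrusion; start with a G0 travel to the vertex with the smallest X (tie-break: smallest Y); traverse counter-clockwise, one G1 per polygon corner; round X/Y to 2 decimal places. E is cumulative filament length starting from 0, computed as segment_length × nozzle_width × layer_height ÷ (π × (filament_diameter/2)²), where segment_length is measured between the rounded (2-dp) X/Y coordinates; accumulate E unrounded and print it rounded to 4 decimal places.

G0 X-10.57 Y22.66 Z3.60
G1 X0.00 Y0.00 E0.9980
G1 X24.02 Y11.20 E2.0557
G1 X13.45 Y33.86 E3.0537
G1 X-10.57 Y22.66 E4.1115

At z = 3.6 mm: the cube is present — its section is the full 26.5×25 rectangle; the cube at (-0.5, 13.5) is not intersected at this z (z outside [7.5, 10.5]); the sphere at (-3, -4) is not intersected at this z (|z−center|=3.400 > r=3); Combining (union): only the 26.5×25 cube is present, so the union is just that shape — 1 connected region; the cube at (7.5, -3.5) is absent (z outside [9, 23]); Subtracting the remaining from the first: none of the subtracted shapes is present at this height, so the result so far is unchanged — 1 connected region; (whole slice rotated 25° about Z — lengths, areas and connectivity unchanged). The outline is a single polygon with 4 vertices. Extrusion per mm of travel: 0.4 × 0.24 / (π × 0.875²) = 0.039912. Accumulating E over each segment gives final E = 4.1115.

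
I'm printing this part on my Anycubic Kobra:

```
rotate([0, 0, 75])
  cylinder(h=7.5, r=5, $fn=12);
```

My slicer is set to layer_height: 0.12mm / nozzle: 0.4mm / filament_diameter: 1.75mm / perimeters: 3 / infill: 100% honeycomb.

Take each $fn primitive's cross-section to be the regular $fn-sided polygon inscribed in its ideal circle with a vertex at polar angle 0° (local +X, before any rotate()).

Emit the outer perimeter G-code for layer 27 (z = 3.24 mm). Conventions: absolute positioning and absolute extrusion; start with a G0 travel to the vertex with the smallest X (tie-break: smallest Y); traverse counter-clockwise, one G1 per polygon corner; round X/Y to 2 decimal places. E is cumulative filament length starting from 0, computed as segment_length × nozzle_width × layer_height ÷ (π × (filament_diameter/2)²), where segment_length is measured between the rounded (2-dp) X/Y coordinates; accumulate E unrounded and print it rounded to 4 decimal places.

G0 X-4.83 Y-1.29 Z3.24
G1 X-3.54 Y-3.54 E0.0518
G1 X-1.29 Y-4.83 E0.1035
G1 X1.29 Y-4.83 E0.1550
G1 X3.54 Y-3.54 E0.2068
G1 X4.83 Y-1.29 E0.2585
G1 X4.83 Y1.29 E0.3100
G1 X3.54 Y3.54 E0.3618
G1 X1.29 Y4.83 E0.4135
G1 X-1.29 Y4.83 E0.4650
G1 X-3.54 Y3.54 E0.5168
G1 X-4.83 Y1.29 E0.5685
G1 X-4.83 Y-1.29 E0.6200

At z = 3.24 mm: the r=5 cylinder gives a regular 12-gon of circumradius 5 (constant along its height); (rotated 75° about Z; rotation is an isometry so areas/perimeters/island counts are preserved). The outline is a single polygon with 12 vertices. Extrusion per mm of travel: 0.4 × 0.12 / (π × 0.875²) = 0.019956. Accumulating E over each segment gives final E = 0.6200.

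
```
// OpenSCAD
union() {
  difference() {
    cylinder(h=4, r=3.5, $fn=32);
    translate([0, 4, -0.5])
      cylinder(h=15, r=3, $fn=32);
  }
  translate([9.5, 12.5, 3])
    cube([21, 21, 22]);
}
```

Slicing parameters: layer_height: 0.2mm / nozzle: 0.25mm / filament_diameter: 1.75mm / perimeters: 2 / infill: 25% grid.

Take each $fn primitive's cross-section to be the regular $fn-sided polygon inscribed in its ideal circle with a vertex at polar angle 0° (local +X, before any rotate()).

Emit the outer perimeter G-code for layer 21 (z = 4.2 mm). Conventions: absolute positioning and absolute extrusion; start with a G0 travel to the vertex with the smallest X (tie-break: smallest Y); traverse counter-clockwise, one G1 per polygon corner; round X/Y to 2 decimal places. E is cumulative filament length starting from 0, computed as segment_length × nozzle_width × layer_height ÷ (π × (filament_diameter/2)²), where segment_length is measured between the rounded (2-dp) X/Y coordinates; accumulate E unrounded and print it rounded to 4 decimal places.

At z = 4.2 mm: the cylinder is absent (z outside [0, 4]); the r=3 cylinder at (0, 4) contributes a regular 32-gon of circumradius 3; Subtracting the remaining from the first: the first operand is absent here, so nothing remains; the cube at (9.5, 12.5) is present — its section is the full 21×21 rectangle; Merging all regions: only the 21×21 cube at (9.5, 12.5) is present, so the union is just that shape — 1 connected region. The outline is a single polygon with 4 vertices. Extrusion per mm of travel: 0.25 × 0.2 / (π × 0.875²) = 0.020788. Accumulating E over each segment gives final E = 1.7462.

G0 X9.50 Y12.50 Z4.20
G1 X30.50 Y12.50 E0.4365
G1 X30.50 Y33.50 E0.8731
G1 X9.50 Y33.50 E1.3096
G1 X9.50 Y12.50 E1.7462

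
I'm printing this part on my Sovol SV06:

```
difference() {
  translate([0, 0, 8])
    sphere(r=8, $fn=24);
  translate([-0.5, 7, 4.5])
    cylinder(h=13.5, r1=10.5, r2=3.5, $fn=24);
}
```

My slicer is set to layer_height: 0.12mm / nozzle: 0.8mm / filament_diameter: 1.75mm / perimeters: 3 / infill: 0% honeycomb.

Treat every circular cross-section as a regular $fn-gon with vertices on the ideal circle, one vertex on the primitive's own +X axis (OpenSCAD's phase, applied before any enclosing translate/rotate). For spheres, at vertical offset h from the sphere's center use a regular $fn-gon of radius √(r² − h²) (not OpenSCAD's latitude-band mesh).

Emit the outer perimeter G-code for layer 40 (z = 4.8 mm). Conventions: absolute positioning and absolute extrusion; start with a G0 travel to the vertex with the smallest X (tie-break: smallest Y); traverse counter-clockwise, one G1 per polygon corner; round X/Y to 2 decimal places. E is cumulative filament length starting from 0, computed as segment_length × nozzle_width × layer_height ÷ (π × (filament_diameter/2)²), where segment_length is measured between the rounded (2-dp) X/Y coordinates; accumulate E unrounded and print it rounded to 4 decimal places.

At z = 4.8 mm: the r=8 sphere contributes a regular 24-gon of circumradius √(8²−3.2²) = 7.332; the cone at (-0.5, 7) contributes a regular 24-gon of circumradius 10.344 (interpolated between r1=10.5 and r2=3.5 at t=0.022); Subtracting the remaining from the first: starting from the r=8 sphere, the cone at (-0.5, 7) partially overlaps it — only the 117.39 mm² overlap (of its 332.35 mm²) is removed, clipping the outline — 1 connected region. The outline is a single polygon with 20 vertices. Extrusion per mm of travel: 0.8 × 0.12 / (π × 0.875²) = 0.039912. Accumulating E over each segment gives final E = 1.5470.

G0 X-7.23 Y-0.76 Z4.80
G1 X-7.08 Y-1.90 E0.0459
G1 X-6.35 Y-3.67 E0.1223
G1 X-5.18 Y-5.18 E0.1986
G1 X-3.67 Y-6.35 E0.2748
G1 X-1.90 Y-7.08 E0.3512
G1 X0.00 Y-7.33 E0.4277
G1 X1.90 Y-7.08 E0.5042
G1 X3.67 Y-6.35 E0.5806
G1 X5.18 Y-5.18 E0.6568
G1 X6.35 Y-3.67 E0.7331
G1 X7.08 Y-1.90 E0.8095
G1 X7.33 Y0.00 E0.8860
G1 X7.29 Y0.31 E0.8985
G1 X6.81 Y-0.31 E0.9298
G1 X4.67 Y-1.96 E1.0376
G1 X2.18 Y-2.99 E1.1452
G1 X-0.50 Y-3.34 E1.2530
G1 X-3.18 Y-2.99 E1.3609
G1 X-5.67 Y-1.96 E1.4685
G1 X-7.23 Y-0.76 E1.5470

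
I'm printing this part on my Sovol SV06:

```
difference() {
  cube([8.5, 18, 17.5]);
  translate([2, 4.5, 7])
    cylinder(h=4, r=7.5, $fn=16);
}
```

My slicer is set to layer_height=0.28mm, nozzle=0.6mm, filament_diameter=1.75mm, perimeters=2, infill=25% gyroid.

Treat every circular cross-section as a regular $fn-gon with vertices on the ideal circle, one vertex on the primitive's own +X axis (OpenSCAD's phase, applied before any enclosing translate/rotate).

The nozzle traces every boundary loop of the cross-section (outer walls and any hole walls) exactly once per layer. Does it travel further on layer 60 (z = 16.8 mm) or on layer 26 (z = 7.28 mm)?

Layer 60 (z = 16.8): the 8.5×18 cube contributes its full rectangle (perimeter 53.00 mm); the cylinder at (2, 4.5) does not reach this height (z outside [7, 11]); After the difference (first − rest): none of the subtracted shapes is present at this height, so the 8.5×18 cube is unchanged — boundary = 53.00 mm. So its perimeter = 53.00 mm. Layer 26 (z = 7.28): the cube is present — its section is the full 8.5×18 rectangle (perimeter 53.00 mm); the r=7.5 cylinder at (2, 4.5) gives a regular 16-gon of circumradius 7.5 (constant along its height) (perimeter = 2·16·7.500·sin(180°/16) = 46.82 mm); Taking the first minus the rest: starting from the 8.5×18 cube, the r=7.5 cylinder at (2, 4.5) partially overlaps it — only the 93.39 mm² overlap (of its 172.21 mm²) is removed, clipping the outline — boundary = 37.77 mm. So its perimeter = 37.77 mm. Layer 60 is larger (53.00 vs 37.77 mm).

layer 60 (z = 16.8 mm)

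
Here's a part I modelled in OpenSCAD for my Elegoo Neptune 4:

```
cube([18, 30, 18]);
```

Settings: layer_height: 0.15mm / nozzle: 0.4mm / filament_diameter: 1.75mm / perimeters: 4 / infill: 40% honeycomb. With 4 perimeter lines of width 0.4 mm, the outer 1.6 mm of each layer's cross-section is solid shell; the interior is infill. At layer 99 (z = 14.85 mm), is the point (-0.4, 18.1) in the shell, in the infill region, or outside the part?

outside

At z = 14.85 mm: the 18×30 cube contributes its full rectangle. Overall, the cross-section is a single solid region. The nearest boundary edge runs (0.00, 30.00)→(0.00, 0.00); distance from the point to it = 0.40 mm. The point is not inside any of the regions above, so it lies outside the cross-section (0.40 mm from the nearest boundary).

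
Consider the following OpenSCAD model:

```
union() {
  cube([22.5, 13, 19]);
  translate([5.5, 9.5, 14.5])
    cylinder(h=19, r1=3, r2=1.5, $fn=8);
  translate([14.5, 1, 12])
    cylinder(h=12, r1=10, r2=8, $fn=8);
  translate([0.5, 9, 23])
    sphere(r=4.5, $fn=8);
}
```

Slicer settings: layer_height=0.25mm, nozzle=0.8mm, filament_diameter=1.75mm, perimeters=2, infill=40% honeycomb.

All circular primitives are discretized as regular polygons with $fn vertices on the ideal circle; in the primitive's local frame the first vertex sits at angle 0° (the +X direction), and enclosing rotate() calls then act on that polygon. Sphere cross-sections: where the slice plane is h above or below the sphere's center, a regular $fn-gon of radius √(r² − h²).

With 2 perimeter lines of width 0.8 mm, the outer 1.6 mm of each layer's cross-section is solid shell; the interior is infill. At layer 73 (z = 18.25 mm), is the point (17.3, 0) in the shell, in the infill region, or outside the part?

At z = 18.25 mm: the cube is present — its section is the full 22.5×13 rectangle; the cone at (5.5, 9.5) contributes a regular 8-gon of circumradius 2.704 (interpolated between r1=3 and r2=1.5 at t=0.197); the cone at (14.5, 1) contributes a regular 8-gon of circumradius 8.958 (interpolated between r1=10 and r2=8 at t=0.521); the sphere at (0.5, 9) is not intersected at this z (|z−center|=4.750 > r=4.5); Combining (union): the regions partially overlap (shared area 149.82 mm²), so overlapping operands fuse into one piece — 1 connected region. Overall, the cross-section is a single solid region. The nearest boundary edge runs (23.46, 1.00)→(20.83, -5.33); distance from the point to it = 5.31 mm. The point is inside the cross-section and 5.31 mm from the nearest boundary — more than the 1.6 mm shell width (2 × 0.8), so it's in the infill interior.

infill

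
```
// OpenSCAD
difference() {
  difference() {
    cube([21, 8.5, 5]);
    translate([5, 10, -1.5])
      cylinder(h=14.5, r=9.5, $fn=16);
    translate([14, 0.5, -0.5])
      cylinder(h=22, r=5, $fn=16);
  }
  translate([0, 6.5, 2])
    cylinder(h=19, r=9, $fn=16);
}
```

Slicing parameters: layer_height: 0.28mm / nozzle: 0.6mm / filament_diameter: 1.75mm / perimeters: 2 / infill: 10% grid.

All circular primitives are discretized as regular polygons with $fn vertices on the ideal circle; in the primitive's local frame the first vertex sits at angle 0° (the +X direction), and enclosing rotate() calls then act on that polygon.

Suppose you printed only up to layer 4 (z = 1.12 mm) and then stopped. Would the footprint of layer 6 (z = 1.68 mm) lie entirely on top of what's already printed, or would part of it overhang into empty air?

entirely on top

Compare the two slices. At z = 1.12: the 21×8.5 cube contributes its full rectangle (area 178.50 mm²); the r=9.5 cylinder at (5, 10) gives a regular 16-gon of circumradius 9.5 (constant along its height) (area = (16/2)·9.500²·sin(360°/16) = 276.30 mm²); the r=5 cylinder at (14, 0.5) gives a regular 16-gon of circumradius 5 (constant along its height) (area = (16/2)·5.000²·sin(360°/16) = 76.54 mm²); Subtracting the remaining from the first: starting from the 21×8.5 cube (178.50 mm²), the r=9.5 cylinder at (5, 10) partially overlaps it — only the 92.12 mm² overlap (of its 276.30 mm²) is removed, clipping the outline; the r=5 cylinder at (14, 0.5) partially overlaps it — only the 38.77 mm² overlap (of its 76.54 mm²) is removed, clipping the outline — area = 47.61 mm²; the cylinder at (0, 6.5) is not intersected at this z (z outside [2, 21]); Subtracting the remaining from the first: none of the subtracted shapes is present at this height, so the result so far is unchanged — area = 47.61 mm². At z = 1.68: the cube (footprint 21×8.5) is included at this height (area 178.50 mm²); the cylinder at (5, 10): section is a regular 16-gon, circumradius r=9.5 (area = (16/2)·9.500²·sin(360°/16) = 276.30 mm²); the cylinder at (14, 0.5): section is a regular 16-gon, circumradius r=5 (area = (16/2)·5.000²·sin(360°/16) = 76.54 mm²); Subtracting the remaining from the first: starting from the 21×8.5 cube (178.50 mm²), the r=9.5 cylinder at (5, 10) partially overlaps it — only the 92.12 mm² overlap (of its 276.30 mm²) is removed, clipping the outline; the r=5 cylinder at (14, 0.5) partially overlaps it — only the 38.77 mm² overlap (of its 76.54 mm²) is removed, clipping the outline — area = 47.61 mm²; the cylinder at (0, 6.5) does not reach this height (z outside [2, 21]); After the difference (first − rest): none of the subtracted shapes is present at this height, so the result so far is unchanged — area = 47.61 mm². Checking containment: the cross-section at z = 1.68 is a subset of the cross-section at z = 1.12.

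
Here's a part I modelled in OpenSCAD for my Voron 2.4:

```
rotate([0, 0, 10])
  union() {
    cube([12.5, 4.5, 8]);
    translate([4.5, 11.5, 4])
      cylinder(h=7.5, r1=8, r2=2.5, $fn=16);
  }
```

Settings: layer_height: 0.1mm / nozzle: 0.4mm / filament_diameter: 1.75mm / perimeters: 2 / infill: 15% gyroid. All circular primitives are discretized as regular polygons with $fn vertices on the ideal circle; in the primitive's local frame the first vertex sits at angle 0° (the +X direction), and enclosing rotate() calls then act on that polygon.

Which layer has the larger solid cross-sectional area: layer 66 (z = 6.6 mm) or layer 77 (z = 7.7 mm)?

Layer 66 (z = 6.6): the cube (footprint 12.5×4.5) is included at this height (area 56.25 mm²); the cone at (4.5, 11.5) contributes a regular 16-gon of circumradius 6.093 (interpolated between r1=8 and r2=2.5 at t=0.347) (area = (16/2)·6.093²·sin(360°/16) = 113.67 mm²); Combining (union): the 2 present regions are separate (no shared area or edge), so areas and boundary lengths simply add and each stays a separate island — area = 169.92 mm²; (whole slice rotated 10° about Z — lengths, areas and connectivity unchanged). So its area = 169.92 mm². Layer 77 (z = 7.7): the cube (footprint 12.5×4.5) is included at this height (area 56.25 mm²); the cone at (4.5, 11.5): at t=0.493 of its height the radius interpolates to r₁+(r₂−r₁)t = 5.287, giving a regular 16-gon of that circumradius (area = (16/2)·5.287²·sin(360°/16) = 85.56 mm²); Taking the union: the 2 present regions are separate (no shared area or edge), so areas and boundary lengths simply add and each stays a separate island — area = 141.81 mm²; (whole slice rotated 10° about Z — lengths, areas and connectivity unchanged). So its area = 141.81 mm². Layer 66 is larger (169.92 vs 141.81 mm²).

layer 66 (z = 6.6 mm)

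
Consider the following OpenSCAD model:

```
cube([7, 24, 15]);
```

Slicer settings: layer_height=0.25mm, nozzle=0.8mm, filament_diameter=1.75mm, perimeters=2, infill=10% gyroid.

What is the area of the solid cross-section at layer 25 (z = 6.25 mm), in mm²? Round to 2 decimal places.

168.00 mm²

At z = 6.25 mm: the cube (footprint 7×24) is included at this height (area 168.00 mm²). Overall, the cross-section is a single solid region. Net area = 168.00 mm².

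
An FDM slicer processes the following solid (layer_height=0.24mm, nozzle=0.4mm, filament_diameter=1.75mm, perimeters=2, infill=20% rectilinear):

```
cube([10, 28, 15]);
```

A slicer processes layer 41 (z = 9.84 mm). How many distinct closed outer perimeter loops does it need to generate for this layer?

At z = 9.84 mm: the cube is present — its section is the full 10×28 rectangle. The result has 1 disconnected region.

1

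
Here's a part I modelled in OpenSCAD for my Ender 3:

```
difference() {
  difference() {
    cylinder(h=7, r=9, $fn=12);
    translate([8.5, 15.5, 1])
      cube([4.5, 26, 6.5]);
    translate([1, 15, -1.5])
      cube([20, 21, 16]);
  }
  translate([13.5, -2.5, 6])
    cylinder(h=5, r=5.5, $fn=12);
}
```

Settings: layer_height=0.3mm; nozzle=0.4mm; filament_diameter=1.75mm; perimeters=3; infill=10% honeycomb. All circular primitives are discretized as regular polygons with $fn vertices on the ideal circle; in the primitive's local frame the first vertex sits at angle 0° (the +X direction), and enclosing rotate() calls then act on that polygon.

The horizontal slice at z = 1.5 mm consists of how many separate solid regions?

At z = 1.5 mm: the r=9 cylinder gives a regular 12-gon of circumradius 9 (constant along its height); the 4.5×26 cube at (8.5, 15.5) contributes its full rectangle; the cube at (1, 15) (footprint 20×21) is included at this height; Taking the first minus the rest: starting from the r=9 cylinder, the 4.5×26 cube at (8.5, 15.5) misses the remaining region (no effect); the 20×21 cube at (1, 15) misses the remaining region (no effect) — 1 connected region; the cylinder at (13.5, -2.5) is not intersected at this z (z outside [6, 11]); Subtracting the remaining from the first: none of the subtracted shapes is present at this height, so the result so far is unchanged — 1 connected region. The result has 1 disconnected region.

1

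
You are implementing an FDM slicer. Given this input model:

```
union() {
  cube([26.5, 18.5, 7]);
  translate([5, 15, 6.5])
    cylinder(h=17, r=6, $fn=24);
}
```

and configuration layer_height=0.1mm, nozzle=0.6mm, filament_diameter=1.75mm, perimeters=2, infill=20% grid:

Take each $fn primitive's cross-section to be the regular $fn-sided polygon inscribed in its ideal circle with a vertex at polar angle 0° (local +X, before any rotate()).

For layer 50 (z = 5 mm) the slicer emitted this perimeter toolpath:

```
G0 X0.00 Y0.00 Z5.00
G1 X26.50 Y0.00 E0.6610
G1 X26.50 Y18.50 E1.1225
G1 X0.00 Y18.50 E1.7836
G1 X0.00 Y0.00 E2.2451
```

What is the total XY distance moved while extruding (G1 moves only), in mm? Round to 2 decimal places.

90.00 mm

Sum the Euclidean lengths of each G1 segment: total = 90.00 mm.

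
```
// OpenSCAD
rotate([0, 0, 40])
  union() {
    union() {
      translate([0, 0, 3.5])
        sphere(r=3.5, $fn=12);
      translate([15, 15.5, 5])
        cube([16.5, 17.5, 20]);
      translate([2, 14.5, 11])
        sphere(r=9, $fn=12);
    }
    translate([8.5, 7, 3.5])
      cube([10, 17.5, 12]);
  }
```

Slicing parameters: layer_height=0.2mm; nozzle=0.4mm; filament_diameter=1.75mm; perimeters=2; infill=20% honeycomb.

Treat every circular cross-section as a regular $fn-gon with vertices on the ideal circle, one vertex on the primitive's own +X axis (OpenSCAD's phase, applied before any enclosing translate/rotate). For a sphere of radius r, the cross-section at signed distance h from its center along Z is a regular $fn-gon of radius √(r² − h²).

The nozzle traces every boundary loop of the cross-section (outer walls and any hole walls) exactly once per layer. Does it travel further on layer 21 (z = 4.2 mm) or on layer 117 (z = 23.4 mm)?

layer 21 (z = 4.2 mm)

Layer 21 (z = 4.2): the r=3.5 sphere contributes a regular 12-gon of circumradius √(3.5²−0.7²) = 3.429 (perimeter = 2·12·3.429·sin(180°/12) = 21.30 mm); the cube at (15, 15.5) is not intersected at this z (z outside [5, 25]); the r=9 sphere at (2, 14.5) slices to a regular 12-gon of circumradius 5.896 (√(r²−h²) with h=6.8 from center) (perimeter = 2·12·5.896·sin(180°/12) = 36.62 mm); Taking the union: the 2 present regions are separate (no shared area or edge), so areas and boundary lengths simply add and each stays a separate island — boundary = 57.92 mm; the 10×17.5 cube at (8.5, 7) contributes its full rectangle (perimeter 55.00 mm); Taking the union: the 2 present regions are separate (no shared area or edge), so areas and boundary lengths simply add and each stays a separate island — boundary = 112.92 mm; (whole slice rotated 40° about Z — lengths, areas and connectivity unchanged). So its perimeter = 112.92 mm. Layer 117 (z = 23.4): the sphere is not intersected at this z (|z−center|=19.900 > r=3.5); the 16.5×17.5 cube at (15, 15.5) contributes its full rectangle (perimeter 68.00 mm); the sphere at (2, 14.5) does not reach this height (|z−center|=12.400 > r=9); Merging all regions: only the 16.5×17.5 cube at (15, 15.5) is present, so the union is just that shape — boundary = 68.00 mm; the cube at (8.5, 7) does not reach this height (z outside [3.5, 15.5]); Combining (union): only that combined region is present, so the union is just that shape — boundary = 68.00 mm; (rotated 40° about Z; rotation is an isometry so areas/perimeters/island counts are preserved). So its perimeter = 68.00 mm. Layer 21 is larger (112.92 vs 68.00 mm).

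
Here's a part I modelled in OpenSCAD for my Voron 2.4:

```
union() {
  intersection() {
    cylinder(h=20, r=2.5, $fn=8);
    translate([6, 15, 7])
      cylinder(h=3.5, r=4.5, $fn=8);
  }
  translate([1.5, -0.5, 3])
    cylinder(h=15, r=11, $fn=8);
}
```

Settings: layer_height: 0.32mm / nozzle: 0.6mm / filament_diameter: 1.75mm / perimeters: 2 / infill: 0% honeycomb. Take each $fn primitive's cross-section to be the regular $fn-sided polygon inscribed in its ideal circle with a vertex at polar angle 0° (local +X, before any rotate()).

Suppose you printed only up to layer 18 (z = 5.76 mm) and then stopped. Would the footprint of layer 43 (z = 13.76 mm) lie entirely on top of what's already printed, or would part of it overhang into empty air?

Compare the two slices. At z = 5.76: the cylinder: section is a regular 8-gon, circumradius r=2.5 (area = (8/2)·2.500²·sin(360°/8) = 17.68 mm²); the cylinder at (6, 15) is not intersected at this z (z outside [7, 10.5]); After intersecting: at least one operand is absent at this height, so nothing remains; the r=11 cylinder at (1.5, -0.5) gives a regular 8-gon of circumradius 11 (constant along its height) (area = (8/2)·11.000²·sin(360°/8) = 342.24 mm²); Combining (union): only the r=11 cylinder at (1.5, -0.5) is present, so the union is just that shape — area = 342.24 mm². At z = 13.76: the r=2.5 cylinder contributes a regular 8-gon of circumradius 2.5 (area = (8/2)·2.500²·sin(360°/8) = 17.68 mm²); the cylinder at (6, 15) is not intersected at this z (z outside [7, 10.5]); After intersecting: at least one operand is absent at this height, so nothing remains; the r=11 cylinder at (1.5, -0.5) gives a regular 8-gon of circumradius 11 (constant along its height) (area = (8/2)·11.000²·sin(360°/8) = 342.24 mm²); Combining (union): only the r=11 cylinder at (1.5, -0.5) is present, so the union is just that shape — area = 342.24 mm². Checking containment: the cross-section at z = 13.76 is a subset of the cross-section at z = 5.76.

entirely on top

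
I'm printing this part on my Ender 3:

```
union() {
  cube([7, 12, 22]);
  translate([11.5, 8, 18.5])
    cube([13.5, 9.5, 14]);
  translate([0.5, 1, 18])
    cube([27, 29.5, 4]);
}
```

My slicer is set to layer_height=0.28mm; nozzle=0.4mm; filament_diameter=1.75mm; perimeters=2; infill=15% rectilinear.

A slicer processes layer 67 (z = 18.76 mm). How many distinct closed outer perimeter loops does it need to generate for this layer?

1

At z = 18.76 mm: the cube (footprint 7×12) is included at this height; the 13.5×9.5 cube at (11.5, 8) contributes its full rectangle; the cube at (0.5, 1) (footprint 27×29.5) is included at this height; Combining (union): the regions partially overlap (shared area 199.75 mm²), so overlapping operands fuse into one piece — 1 connected region. The result has 1 disconnected region.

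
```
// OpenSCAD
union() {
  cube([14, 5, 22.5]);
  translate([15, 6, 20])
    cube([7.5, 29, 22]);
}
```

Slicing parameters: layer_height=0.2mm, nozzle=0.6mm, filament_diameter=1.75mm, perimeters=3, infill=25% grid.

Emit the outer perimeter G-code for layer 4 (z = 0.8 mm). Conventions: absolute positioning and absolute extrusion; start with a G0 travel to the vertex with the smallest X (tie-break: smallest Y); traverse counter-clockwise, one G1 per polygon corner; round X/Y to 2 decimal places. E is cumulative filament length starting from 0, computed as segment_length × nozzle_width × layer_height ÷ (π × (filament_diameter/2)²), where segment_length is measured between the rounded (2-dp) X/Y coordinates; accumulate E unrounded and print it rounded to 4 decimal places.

G0 X0.00 Y0.00 Z0.80
G1 X14.00 Y0.00 E0.6985
G1 X14.00 Y5.00 E0.9479
G1 X0.00 Y5.00 E1.6464
G1 X0.00 Y0.00 E1.8958

At z = 0.8 mm: the cube (footprint 14×5) is included at this height; the cube at (15, 6) does not reach this height (z outside [20, 42]); Taking the union: only the 14×5 cube is present, so the union is just that shape — 1 connected region. The outline is a single polygon with 4 vertices. Extrusion per mm of travel: 0.6 × 0.2 / (π × 0.875²) = 0.049890. Accumulating E over each segment gives final E = 1.8958.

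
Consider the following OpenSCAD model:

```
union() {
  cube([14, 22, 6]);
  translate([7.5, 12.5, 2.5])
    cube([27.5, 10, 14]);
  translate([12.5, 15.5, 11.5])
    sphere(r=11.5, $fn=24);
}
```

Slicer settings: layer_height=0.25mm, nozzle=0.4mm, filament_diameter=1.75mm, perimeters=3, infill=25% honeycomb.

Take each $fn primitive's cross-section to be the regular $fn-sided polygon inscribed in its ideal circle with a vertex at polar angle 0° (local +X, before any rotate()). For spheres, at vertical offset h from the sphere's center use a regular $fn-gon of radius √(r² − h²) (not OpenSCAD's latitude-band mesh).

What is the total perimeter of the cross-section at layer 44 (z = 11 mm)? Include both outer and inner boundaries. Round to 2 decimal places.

At z = 11 mm: the cube does not reach this height (z outside [0, 6]); the cube at (7.5, 12.5) (footprint 27.5×10) is included at this height (perimeter 75.00 mm); the r=11.5 sphere at (12.5, 15.5) slices to a regular 24-gon of circumradius 11.489 (√(r²−h²) with h=0.5 from center) (perimeter = 2·24·11.489·sin(180°/24) = 71.98 mm); Combining (union): the regions partially overlap (shared area 158.50 mm²), so the edge portions inside another operand are dropped and the merged outline is re-measured after clipping — boundary = 96.30 mm. Overall, the cross-section is a single solid region. Total boundary length (outer) = 96.30 mm.

96.30 mm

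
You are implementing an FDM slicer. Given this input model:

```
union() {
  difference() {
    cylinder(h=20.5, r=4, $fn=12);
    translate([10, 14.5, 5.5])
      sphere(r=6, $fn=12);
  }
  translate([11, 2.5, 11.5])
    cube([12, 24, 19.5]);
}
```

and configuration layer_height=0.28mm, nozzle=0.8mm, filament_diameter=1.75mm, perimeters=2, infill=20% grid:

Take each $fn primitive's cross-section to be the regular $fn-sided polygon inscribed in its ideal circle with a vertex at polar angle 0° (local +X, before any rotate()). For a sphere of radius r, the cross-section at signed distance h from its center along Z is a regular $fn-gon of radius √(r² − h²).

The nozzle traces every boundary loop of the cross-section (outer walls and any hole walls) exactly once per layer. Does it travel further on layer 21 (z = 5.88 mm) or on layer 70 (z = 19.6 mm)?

layer 70 (z = 19.6 mm)

Layer 21 (z = 5.88): the r=4 cylinder gives a regular 12-gon of circumradius 4 (constant along its height) (perimeter = 2·12·4.000·sin(180°/12) = 24.85 mm); the r=6 sphere at (10, 14.5) slices to a regular 12-gon of circumradius 5.988 (√(r²−h²) with h=0.38 from center) (perimeter = 2·12·5.988·sin(180°/12) = 37.20 mm); Taking the first minus the rest: starting from the r=4 cylinder, the r=6 sphere at (10, 14.5) misses the remaining region (no effect) — boundary = 24.85 mm; the cube at (11, 2.5) is absent (z outside [11.5, 31]); Merging all regions: only that combined region is present, so the union is just that shape — boundary = 24.85 mm. So its perimeter = 24.85 mm. Layer 70 (z = 19.6): the cylinder: section is a regular 12-gon, circumradius r=4 (perimeter = 2·12·4.000·sin(180°/12) = 24.85 mm); the sphere at (10, 14.5) is absent (|z−center|=14.100 > r=6); Subtracting the remaining from the first: none of the subtracted shapes is present at this height, so the r=4 cylinder is unchanged — boundary = 24.85 mm; the 12×24 cube at (11, 2.5) contributes its full rectangle (perimeter 72.00 mm); Combining (union): the 2 present regions are separate (no shared area or edge), so areas and boundary lengths simply add and each stays a separate island — boundary = 96.85 mm. So its perimeter = 96.85 mm. Layer 70 is larger (96.85 vs 24.85 mm).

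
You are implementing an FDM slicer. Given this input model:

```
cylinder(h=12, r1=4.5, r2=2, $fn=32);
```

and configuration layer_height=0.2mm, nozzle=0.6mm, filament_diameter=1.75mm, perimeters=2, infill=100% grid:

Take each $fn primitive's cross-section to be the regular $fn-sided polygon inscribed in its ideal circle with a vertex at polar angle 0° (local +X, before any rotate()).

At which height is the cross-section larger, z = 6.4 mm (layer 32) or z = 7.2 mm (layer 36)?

layer 32 (z = 6.4 mm)

Layer 32 (z = 6.4): the cone contributes a regular 32-gon of circumradius 3.167 (interpolated between r1=4.5 and r2=2 at t=0.533) (area = (32/2)·3.167²·sin(360°/32) = 31.30 mm²). So its area = 31.30 mm². Layer 36 (z = 7.2): the cone: at t=0.600 of its height the radius interpolates to r₁+(r₂−r₁)t = 3.000, giving a regular 32-gon of that circumradius (area = (32/2)·3.000²·sin(360°/32) = 28.09 mm²). So its area = 28.09 mm². Layer 32 is larger (31.30 vs 28.09 mm²).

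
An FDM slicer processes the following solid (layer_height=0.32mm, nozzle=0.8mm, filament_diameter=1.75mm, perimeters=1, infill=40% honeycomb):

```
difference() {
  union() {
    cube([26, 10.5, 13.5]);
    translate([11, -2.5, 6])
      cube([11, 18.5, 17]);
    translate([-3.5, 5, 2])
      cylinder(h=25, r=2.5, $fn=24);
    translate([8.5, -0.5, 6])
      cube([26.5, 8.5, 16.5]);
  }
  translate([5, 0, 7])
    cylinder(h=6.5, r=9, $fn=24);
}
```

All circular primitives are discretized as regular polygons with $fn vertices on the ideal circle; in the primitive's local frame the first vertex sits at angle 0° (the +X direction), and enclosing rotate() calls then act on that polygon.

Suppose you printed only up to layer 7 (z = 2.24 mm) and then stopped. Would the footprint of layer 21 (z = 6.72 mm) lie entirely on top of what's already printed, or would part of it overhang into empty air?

Compare the two slices. At z = 2.24: the cube is present — its section is the full 26×10.5 rectangle (area 273.00 mm²); the cube at (11, -2.5) does not reach this height (z outside [6, 23]); the r=2.5 cylinder at (-3.5, 5) contributes a regular 24-gon of circumradius 2.5 (area = (24/2)·2.500²·sin(360°/24) = 19.41 mm²); the cube at (8.5, -0.5) is absent (z outside [6, 22.5]); Combining (union): the 2 present regions are separate (no shared area or edge), so areas and boundary lengths simply add and each stays a separate island — area = 292.41 mm²; the cylinder at (5, 0) does not reach this height (z outside [7, 13.5]); Subtracting the remaining from the first: none of the subtracted shapes is present at this height, so the result so far is unchanged — area = 292.41 mm². At z = 6.72: the cube (footprint 26×10.5) is included at this height (area 273.00 mm²); the 11×18.5 cube at (11, -2.5) contributes its full rectangle (area 203.50 mm²); the cylinder at (-3.5, 5): section is a regular 24-gon, circumradius r=2.5 (area = (24/2)·2.500²·sin(360°/24) = 19.41 mm²); the cube at (8.5, -0.5) (footprint 26.5×8.5) is included at this height (area 225.25 mm²); Taking the union: the regions partially overlap — summed areas 721.16 mm² minus the doubly-counted overlap 261.00 mm² gives 460.16 mm² — area = 460.16 mm²; the cylinder at (5, 0) is absent (z outside [7, 13.5]); After the difference (first − rest): none of the subtracted shapes is present at this height, so the result so far is unchanged — area = 460.16 mm². Checking containment: at z = 6.72 the cross-section extends beyond the z = 2.24 cross-section by about 167.75 mm².

part overhangs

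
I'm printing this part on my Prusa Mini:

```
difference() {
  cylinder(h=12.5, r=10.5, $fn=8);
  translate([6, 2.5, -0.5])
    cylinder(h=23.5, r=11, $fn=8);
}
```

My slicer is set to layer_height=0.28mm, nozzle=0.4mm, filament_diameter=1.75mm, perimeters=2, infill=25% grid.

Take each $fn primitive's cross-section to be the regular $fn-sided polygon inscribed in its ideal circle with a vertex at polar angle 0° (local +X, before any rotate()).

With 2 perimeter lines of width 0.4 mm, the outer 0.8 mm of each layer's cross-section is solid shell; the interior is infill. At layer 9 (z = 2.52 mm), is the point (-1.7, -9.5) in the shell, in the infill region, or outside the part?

shell

At z = 2.52 mm: the cylinder: section is a regular 8-gon, circumradius r=10.5; the r=11 cylinder at (6, 2.5) contributes a regular 8-gon of circumradius 11; Subtracting the remaining from the first: starting from the r=10.5 cylinder, the r=11 cylinder at (6, 2.5) partially overlaps it — only the 196.82 mm² overlap (of its 342.24 mm²) is removed, clipping the outline — 1 connected region. Overall, the cross-section is a single solid region. The nearest boundary edge runs (-0.00, -10.50)→(-7.42, -7.42); distance from the point to it = 0.27 mm. The point is inside the cross-section, 0.27 mm from the nearest boundary — within the 0.8 mm shell band (2 × 0.4).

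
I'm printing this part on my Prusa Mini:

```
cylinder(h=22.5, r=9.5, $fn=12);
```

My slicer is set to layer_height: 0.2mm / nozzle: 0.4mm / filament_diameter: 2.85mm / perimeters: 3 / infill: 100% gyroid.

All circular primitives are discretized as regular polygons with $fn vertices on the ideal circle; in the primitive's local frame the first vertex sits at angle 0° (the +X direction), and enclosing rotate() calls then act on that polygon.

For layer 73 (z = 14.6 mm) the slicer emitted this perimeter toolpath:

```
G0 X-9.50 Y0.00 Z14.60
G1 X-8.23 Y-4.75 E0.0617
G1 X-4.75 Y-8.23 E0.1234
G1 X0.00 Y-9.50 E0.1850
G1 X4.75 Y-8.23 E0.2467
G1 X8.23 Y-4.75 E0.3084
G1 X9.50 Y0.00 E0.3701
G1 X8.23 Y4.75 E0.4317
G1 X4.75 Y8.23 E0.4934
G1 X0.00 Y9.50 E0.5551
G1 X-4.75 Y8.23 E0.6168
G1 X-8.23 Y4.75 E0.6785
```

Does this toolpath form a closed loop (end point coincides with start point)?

no

Start point (G0): (-9.50, 0.00). End point (last G1): the path does not return to the start — open.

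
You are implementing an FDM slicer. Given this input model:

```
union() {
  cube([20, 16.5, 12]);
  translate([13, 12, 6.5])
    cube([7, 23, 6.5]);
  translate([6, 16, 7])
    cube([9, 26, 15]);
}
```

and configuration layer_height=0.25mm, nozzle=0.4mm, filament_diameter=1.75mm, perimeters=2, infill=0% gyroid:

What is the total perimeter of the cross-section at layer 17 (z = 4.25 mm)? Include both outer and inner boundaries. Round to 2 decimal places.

73.00 mm

At z = 4.25 mm: the 20×16.5 cube contributes its full rectangle (perimeter 73.00 mm); the cube at (13, 12) is not intersected at this z (z outside [6.5, 13]); the cube at (6, 16) is absent (z outside [7, 22]); Merging all regions: only the 20×16.5 cube is present, so the union is just that shape — boundary = 73.00 mm. Overall, the cross-section is a single solid region. Total boundary length (outer) = 73.00 mm.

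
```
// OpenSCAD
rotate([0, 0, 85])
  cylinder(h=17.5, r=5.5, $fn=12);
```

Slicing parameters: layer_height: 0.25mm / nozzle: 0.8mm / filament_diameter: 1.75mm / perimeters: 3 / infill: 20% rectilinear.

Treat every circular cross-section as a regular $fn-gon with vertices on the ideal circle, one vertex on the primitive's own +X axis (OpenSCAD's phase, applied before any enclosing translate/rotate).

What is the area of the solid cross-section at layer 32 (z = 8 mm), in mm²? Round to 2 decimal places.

90.75 mm²

At z = 8 mm: the cylinder: section is a regular 12-gon, circumradius r=5.5 (area = (12/2)·5.500²·sin(360°/12) = 90.75 mm²); (whole slice rotated 85° about Z — lengths, areas and connectivity unchanged). Overall, the cross-section is a single solid region. Net area = 90.75 mm².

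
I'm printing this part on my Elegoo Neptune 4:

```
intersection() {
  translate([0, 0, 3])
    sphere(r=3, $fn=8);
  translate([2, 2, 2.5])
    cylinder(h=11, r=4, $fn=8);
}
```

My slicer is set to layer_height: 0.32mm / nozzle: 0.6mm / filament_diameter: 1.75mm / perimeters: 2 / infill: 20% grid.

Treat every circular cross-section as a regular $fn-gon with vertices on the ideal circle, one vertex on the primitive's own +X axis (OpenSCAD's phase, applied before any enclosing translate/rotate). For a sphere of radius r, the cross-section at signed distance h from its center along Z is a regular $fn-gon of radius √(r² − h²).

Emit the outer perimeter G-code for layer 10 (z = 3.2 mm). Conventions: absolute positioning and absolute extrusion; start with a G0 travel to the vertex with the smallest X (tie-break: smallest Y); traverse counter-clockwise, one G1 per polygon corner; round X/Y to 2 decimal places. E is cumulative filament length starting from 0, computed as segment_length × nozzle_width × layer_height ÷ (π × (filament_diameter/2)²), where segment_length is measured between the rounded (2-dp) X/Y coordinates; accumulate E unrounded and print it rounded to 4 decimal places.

G0 X-2.00 Y2.00 Z3.20
G1 X-0.83 Y-0.83 E0.2444
G1 X2.00 Y-2.00 E0.4889
G1 X2.20 Y-1.92 E0.5061
G1 X2.99 Y0.00 E0.6718
G1 X2.12 Y2.12 E0.8547
G1 X0.00 Y2.99 E1.0377
G1 X-1.92 Y2.20 E1.2034
G1 X-2.00 Y2.00 E1.2206

At z = 3.2 mm: the sphere: section is a regular 8-gon, circumradius = √(r²−h²) = √(3²−0.2²) = 2.993; the r=4 cylinder at (2, 2) gives a regular 8-gon of circumradius 4 (constant along its height); Taking the intersection: the r=4 cylinder at (2, 2) partially overlaps the r=3 sphere; clipping to the common part keeps 15.95 mm² — 1 connected region. The outline is a single polygon with 8 vertices. Extrusion per mm of travel: 0.6 × 0.32 / (π × 0.875²) = 0.079824. Accumulating E over each segment gives final E = 1.2206.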